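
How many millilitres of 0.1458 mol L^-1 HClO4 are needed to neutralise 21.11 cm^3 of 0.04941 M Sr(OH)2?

n(Sr(OH)2) = 0.04941 mol/L x 0.02111 L = 0.001043 mol.
The neutralisation is 1 Sr(OH)2 : 2 HClO4, so n(HClO4) = 0.001043 x 2/1 = 0.002086 mol.
V(HClO4) = 0.002086 / 0.1458 = 0.01431 L = 14.3 mL.

14.3 mL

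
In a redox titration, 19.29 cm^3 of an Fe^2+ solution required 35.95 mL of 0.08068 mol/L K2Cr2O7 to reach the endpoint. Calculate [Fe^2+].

n(K2Cr2O7) = 0.08068 x 0.03595 = 0.002900 mol.
From the balanced equation, 1 mol K2Cr2O7 reacts with 6 mol Fe^2+, so n(Fe^2+) = 0.002900 x 6/1 = 0.01740 mol.
[Fe^2+] = 0.01740 / 0.01929 L = 0.902 M.

0.902 M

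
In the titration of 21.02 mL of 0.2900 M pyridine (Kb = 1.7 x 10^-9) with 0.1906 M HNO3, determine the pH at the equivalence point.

3.08

n(C5H5N) = 0.2900 x 0.02102 = 0.006096 mol; V(HNO3) at equivalence = 0.006096/0.1906 = 0.03198 L.
At equivalence the base is fully converted to C5H5NH+; total volume = 0.05300 L, so [C5H5NH+] = 0.006096/0.05300 = 0.1150 M.
Ka(C5H5NH+) = Kw/Kb = 1.0e-14 / 1.7 x 10^-9 = 5.88e-6.
[H^+] = sqrt(Ka x [C5H5NH+]) = sqrt(5.88e-6 x 0.1150) = 0.000823 M.
pH = -log(0.000823) = 3.08.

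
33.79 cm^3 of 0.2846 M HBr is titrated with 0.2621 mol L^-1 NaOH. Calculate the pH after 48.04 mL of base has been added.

n(acid) = 0.2846 x 0.03379 = 0.009617 mol; n(NaOH) added = 0.2621 x 0.04804 = 0.01259 mol.
Base is in excess by 0.01259 - 0.009617 = 0.002975 mol in a total volume of 0.08183 L.
[OH^-] = 0.002975/0.08183 = 0.03635 M, so pOH = 1.44 and pH = 14.00 - 1.44 = 12.56.

12.56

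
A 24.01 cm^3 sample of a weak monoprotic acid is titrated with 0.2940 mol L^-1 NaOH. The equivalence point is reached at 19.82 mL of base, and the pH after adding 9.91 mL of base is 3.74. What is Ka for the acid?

9.91 mL is half of the equivalence volume, so this is the half-equivalence point where [HA] = [A^-].
At half-equivalence pH = pKa, so pKa = 3.74.
Ka = 10^(-3.74) = 1.8 x 10^-4.

1.8 x 10^-4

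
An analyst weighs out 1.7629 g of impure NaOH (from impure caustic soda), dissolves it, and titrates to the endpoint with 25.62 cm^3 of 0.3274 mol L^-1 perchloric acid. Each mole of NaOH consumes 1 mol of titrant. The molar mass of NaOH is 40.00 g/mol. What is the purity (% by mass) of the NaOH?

19.0%

n(HClO4) = 0.3274 x 0.02562 = 0.008388 mol.
n(NaOH) = 0.008388 / 1 = 0.008388 mol.
mass of NaOH = 0.008388 x 40.00 = 0.3355 g.
% purity = 0.3355 / 1.7629 x 100 = 19.0%.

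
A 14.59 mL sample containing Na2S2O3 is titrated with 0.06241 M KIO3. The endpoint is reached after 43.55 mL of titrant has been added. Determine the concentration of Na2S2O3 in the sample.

n(KIO3) = 0.06241 x 0.04355 = 0.002718 mol.
From the balanced equation, 1 mol KIO3 reacts with 6 mol Na2S2O3, so n(Na2S2O3) = 0.002718 x 6/1 = 0.01631 mol.
[Na2S2O3] = 0.01631 / 0.01459 L = 1.12 M.

1.12 M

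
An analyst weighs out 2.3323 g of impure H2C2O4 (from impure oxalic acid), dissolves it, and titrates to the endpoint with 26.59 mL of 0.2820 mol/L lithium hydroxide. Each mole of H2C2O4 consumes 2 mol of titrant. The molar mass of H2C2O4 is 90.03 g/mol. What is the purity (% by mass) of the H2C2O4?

14.5%

n(LiOH) = 0.2820 x 0.02659 = 0.007498 mol.
n(H2C2O4) = 0.007498 / 2 = 0.003749 mol.
mass of H2C2O4 = 0.003749 x 90.03 = 0.3375 g.
% purity = 0.3375 / 2.3323 x 100 = 14.5%.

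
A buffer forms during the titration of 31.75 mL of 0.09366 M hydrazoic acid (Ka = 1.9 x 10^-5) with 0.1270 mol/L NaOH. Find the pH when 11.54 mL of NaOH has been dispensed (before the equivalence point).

4.71

Initial n(HN3) = 0.09366 x 0.03175 = 0.002974 mol.
n(NaOH) added = 0.1270 x 0.01154 = 0.001466 mol, converting that many moles of HN3 to N3-.
Remaining n(HN3) = 0.001508 mol; n(N3-) = 0.001466 mol.
By Henderson-Hasselbalch, pH = pKa + log([A^-]/[HA]) = 4.72 + log(0.001466/0.001508) = 4.72 + (-0.01) = 4.71.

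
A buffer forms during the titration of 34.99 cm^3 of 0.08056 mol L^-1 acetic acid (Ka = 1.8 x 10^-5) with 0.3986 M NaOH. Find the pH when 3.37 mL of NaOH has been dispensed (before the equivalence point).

Initial n(CH3COOH) = 0.08056 x 0.03499 = 0.002819 mol.
n(NaOH) added = 0.3986 x 0.003370 = 0.001343 mol, converting that many moles of CH3COOH to CH3COO-.
Remaining n(CH3COOH) = 0.001476 mol; n(CH3COO-) = 0.001343 mol.
By Henderson-Hasselbalch, pH = pKa + log([A^-]/[HA]) = 4.74 + log(0.001343/0.001476) = 4.74 + (-0.04) = 4.70.

4.70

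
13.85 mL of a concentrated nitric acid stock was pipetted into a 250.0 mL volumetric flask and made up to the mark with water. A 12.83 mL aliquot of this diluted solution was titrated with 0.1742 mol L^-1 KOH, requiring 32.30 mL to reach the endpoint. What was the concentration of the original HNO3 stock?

n(KOH) = 0.1742 x 0.03230 = 0.005627 mol.
n(HNO3) in the aliquot = 0.005627 mol.
[diluted HNO3] = 0.005627 / 0.01283 = 0.4386 M.
Dilution factor = 250.0/13.85 = 18.05, so [stock] = 0.4386 x 18.05 = 7.92 M.

7.92 M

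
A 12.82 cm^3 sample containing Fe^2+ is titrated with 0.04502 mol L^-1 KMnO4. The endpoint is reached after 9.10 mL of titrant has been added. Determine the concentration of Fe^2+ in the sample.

0.160 M

n(KMnO4) = 0.04502 x 0.009100 = 0.0004097 mol.
From the balanced equation, 1 mol KMnO4 reacts with 5 mol Fe^2+, so n(Fe^2+) = 0.0004097 x 5/1 = 0.002048 mol.
[Fe^2+] = 0.002048 / 0.01282 L = 0.160 M.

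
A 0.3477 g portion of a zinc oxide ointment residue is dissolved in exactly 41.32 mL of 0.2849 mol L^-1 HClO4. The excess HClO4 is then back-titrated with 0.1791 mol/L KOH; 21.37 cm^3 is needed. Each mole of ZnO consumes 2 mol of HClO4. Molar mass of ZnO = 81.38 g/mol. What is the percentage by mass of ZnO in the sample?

Total n(HClO4) added = 0.2849 x 0.04132 = 0.01177 mol.
n(KOH) used = 0.1791 x 0.02137 = 0.003827 mol, which equals the excess n(HClO4).
So n(HClO4) consumed by the sample = 0.01177 - 0.003827 = 0.007945 mol.
n(ZnO) = 0.007945 / 2 = 0.003972 mol.
mass ZnO = 0.003972 x 81.38 = 0.3233 g, so %ZnO = 0.3233/0.3477 x 100 = 93.0%.

93.0%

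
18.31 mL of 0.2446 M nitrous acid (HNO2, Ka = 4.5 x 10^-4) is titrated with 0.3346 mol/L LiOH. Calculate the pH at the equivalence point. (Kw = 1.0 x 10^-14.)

8.25

n(HNO2) = 0.2446 x 0.01831 = 0.004479 mol; V(LiOH) at equivalence = 0.004479/0.3346 = 0.01339 L.
At equivalence all the acid is converted to NO2-; total volume = 0.01831 + 0.01339 = 0.03170 L, so [NO2-] = 0.004479/0.03170 = 0.1413 M.
Kb = Kw/Ka = 1.0e-14 / 4.5 x 10^-4 = 2.22e-11.
[OH^-] = sqrt(Kb x [NO2-]) = sqrt(2.22e-11 x 0.1413) = 1.77e-6 M.
pOH = 5.75, so pH = 14.00 - 5.75 = 8.25.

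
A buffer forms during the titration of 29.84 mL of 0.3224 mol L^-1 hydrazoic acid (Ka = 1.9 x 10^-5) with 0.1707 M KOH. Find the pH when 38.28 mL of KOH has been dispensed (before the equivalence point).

5.05

Initial n(HN3) = 0.3224 x 0.02984 = 0.009620 mol.
n(KOH) added = 0.1707 x 0.03828 = 0.006534 mol, converting that many moles of HN3 to N3-.
Remaining n(HN3) = 0.003086 mol; n(N3-) = 0.006534 mol.
By Henderson-Hasselbalch, pH = pKa + log([A^-]/[HA]) = 4.72 + log(0.006534/0.003086) = 4.72 + (+0.33) = 5.05.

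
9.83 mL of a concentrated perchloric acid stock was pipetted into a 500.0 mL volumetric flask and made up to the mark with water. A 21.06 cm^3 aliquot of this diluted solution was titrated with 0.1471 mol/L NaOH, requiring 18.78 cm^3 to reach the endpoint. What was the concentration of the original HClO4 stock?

n(NaOH) = 0.1471 x 0.01878 = 0.002763 mol.
n(HClO4) in the aliquot = 0.002763 mol.
[diluted HClO4] = 0.002763 / 0.02106 = 0.1312 M.
Dilution factor = 500.0/9.830 = 50.86, so [stock] = 0.1312 x 50.86 = 6.67 M.

6.67 M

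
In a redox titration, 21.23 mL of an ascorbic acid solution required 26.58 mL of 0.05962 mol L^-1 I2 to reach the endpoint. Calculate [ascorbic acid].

n(I2) = 0.05962 x 0.02658 = 0.001585 mol.
From the balanced equation, 1 mol I2 reacts with 1 mol ascorbic acid, so n(ascorbic acid) = 0.001585 x 1/1 = 0.001585 mol.
[ascorbic acid] = 0.001585 / 0.02123 L = 0.0746 M.

0.0746 M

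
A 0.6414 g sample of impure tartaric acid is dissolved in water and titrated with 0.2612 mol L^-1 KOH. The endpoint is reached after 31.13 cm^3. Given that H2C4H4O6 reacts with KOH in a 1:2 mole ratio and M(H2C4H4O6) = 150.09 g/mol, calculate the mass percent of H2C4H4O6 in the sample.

n(KOH) = 0.2612 x 0.03113 = 0.008131 mol.
n(H2C4H4O6) = 0.008131 / 2 = 0.004066 mol.
mass of H2C4H4O6 = 0.004066 x 150.09 = 0.6102 g.
% purity = 0.6102 / 0.6414 x 100 = 95.1%.

95.1%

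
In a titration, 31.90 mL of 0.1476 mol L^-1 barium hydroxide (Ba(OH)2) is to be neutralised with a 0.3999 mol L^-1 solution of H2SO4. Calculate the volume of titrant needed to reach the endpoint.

n(Ba(OH)2) = 0.1476 mol/L x 0.03190 L = 0.004708 mol.
At equivalence n(H2SO4) = n(Ba(OH)2) = 0.004708 mol.
V(H2SO4) = 0.004708 / 0.3999 = 0.01177 L = 11.8 mL.

11.8 mL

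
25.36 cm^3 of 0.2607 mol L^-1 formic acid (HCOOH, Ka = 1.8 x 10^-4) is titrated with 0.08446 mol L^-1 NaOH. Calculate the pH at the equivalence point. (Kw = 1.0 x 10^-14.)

n(HCOOH) = 0.2607 x 0.02536 = 0.006611 mol; V(NaOH) at equivalence = 0.006611/0.08446 = 0.07828 L.
At equivalence all the acid is converted to HCOO-; total volume = 0.02536 + 0.07828 = 0.1036 L, so [HCOO-] = 0.006611/0.1036 = 0.06379 M.
Kb = Kw/Ka = 1.0e-14 / 1.8 x 10^-4 = 5.56e-11.
[OH^-] = sqrt(Kb x [HCOO-]) = sqrt(5.56e-11 x 0.06379) = 1.88e-6 M.
pOH = 5.73, so pH = 14.00 - 5.73 = 8.27.

8.27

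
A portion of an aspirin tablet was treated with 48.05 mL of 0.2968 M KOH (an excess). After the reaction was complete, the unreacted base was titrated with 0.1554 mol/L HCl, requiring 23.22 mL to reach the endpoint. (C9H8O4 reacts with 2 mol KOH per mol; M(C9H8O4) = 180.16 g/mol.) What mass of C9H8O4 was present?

Total n(KOH) added = 0.2968 x 0.04805 = 0.01426 mol.
n(HCl) used = 0.1554 x 0.02322 = 0.003608 mol, which equals the excess n(KOH).
So n(KOH) consumed by the sample = 0.01426 - 0.003608 = 0.01065 mol.
n(C9H8O4) = 0.01065 / 2 = 0.005326 mol.
mass = 0.005326 mol x 180.16 g/mol = 0.960 g.

0.960 g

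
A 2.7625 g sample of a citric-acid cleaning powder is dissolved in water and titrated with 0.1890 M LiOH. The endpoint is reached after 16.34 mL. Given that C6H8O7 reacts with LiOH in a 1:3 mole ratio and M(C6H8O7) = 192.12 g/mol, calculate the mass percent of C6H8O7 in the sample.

n(LiOH) = 0.1890 x 0.01634 = 0.003088 mol.
n(C6H8O7) = 0.003088 / 3 = 0.001029 mol.
mass of C6H8O7 = 0.001029 x 192.12 = 0.1978 g.
% purity = 0.1978 / 2.7625 x 100 = 7.16%.

7.16%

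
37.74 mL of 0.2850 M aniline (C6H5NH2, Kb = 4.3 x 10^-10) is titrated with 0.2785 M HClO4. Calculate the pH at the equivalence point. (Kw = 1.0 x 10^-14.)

n(C6H5NH2) = 0.2850 x 0.03774 = 0.01076 mol; V(HClO4) at equivalence = 0.01076/0.2785 = 0.03862 L.
At equivalence the base is fully converted to C6H5NH3+; total volume = 0.07636 L, so [C6H5NH3+] = 0.01076/0.07636 = 0.1409 M.
Ka(C6H5NH3+) = Kw/Kb = 1.0e-14 / 4.3 x 10^-10 = 2.33e-5.
[H^+] = sqrt(Ka x [C6H5NH3+]) = sqrt(2.33e-5 x 0.1409) = 0.00181 M.
pH = -log(0.00181) = 2.74.

2.74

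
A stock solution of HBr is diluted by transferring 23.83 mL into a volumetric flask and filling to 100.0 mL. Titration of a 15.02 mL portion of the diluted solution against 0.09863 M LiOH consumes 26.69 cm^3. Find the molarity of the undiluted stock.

0.735 M

n(LiOH) = 0.09863 x 0.02669 = 0.002632 mol.
n(HBr) in the aliquot = 0.002632 mol.
[diluted HBr] = 0.002632 / 0.01502 = 0.1753 M.
Dilution factor = 100.0/23.83 = 4.196, so [stock] = 0.1753 x 4.196 = 0.735 M.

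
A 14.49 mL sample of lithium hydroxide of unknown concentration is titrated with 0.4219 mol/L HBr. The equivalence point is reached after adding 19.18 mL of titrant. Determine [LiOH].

n(HBr) delivered = 0.4219 x 0.01918 = 0.008092 mol.
For a 1:1 reaction, n(LiOH) = 0.008092 mol.
[LiOH] = 0.008092 mol / 0.01449 L = 0.558 M.

0.558 M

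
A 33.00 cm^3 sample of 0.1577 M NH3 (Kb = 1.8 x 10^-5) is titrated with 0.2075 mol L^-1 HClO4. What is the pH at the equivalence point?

5.15

n(NH3) = 0.1577 x 0.03300 = 0.005204 mol; V(HClO4) at equivalence = 0.005204/0.2075 = 0.02508 L.
At equivalence the base is fully converted to NH4+; total volume = 0.05808 L, so [NH4+] = 0.005204/0.05808 = 0.08960 M.
Ka(NH4+) = Kw/Kb = 1.0e-14 / 1.8 x 10^-5 = 5.56e-10.
[H^+] = sqrt(Ka x [NH4+]) = sqrt(5.56e-10 x 0.08960) = 7.06e-6 M.
pH = -log(7.06e-6) = 5.15.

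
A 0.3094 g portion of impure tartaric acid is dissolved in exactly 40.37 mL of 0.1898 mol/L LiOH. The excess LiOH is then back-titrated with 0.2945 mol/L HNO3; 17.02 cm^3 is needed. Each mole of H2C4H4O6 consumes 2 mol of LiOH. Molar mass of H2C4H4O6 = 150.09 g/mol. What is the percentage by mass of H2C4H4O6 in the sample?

64.3%

Total n(LiOH) added = 0.1898 x 0.04037 = 0.007662 mol.
n(HNO3) used = 0.2945 x 0.01702 = 0.005012 mol, which equals the excess n(LiOH).
So n(LiOH) consumed by the sample = 0.007662 - 0.005012 = 0.002650 mol.
n(H2C4H4O6) = 0.002650 / 2 = 0.001325 mol.
mass H2C4H4O6 = 0.001325 x 150.09 = 0.1989 g, so %H2C4H4O6 = 0.1989/0.3094 x 100 = 64.3%.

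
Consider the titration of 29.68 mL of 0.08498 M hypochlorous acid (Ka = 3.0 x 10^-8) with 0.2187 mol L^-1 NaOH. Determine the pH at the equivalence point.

10.15

n(HClO) = 0.08498 x 0.02968 = 0.002522 mol; V(NaOH) at equivalence = 0.002522/0.2187 = 0.01153 L.
At equivalence all the acid is converted to ClO-; total volume = 0.02968 + 0.01153 = 0.04121 L, so [ClO-] = 0.002522/0.04121 = 0.06120 M.
Kb = Kw/Ka = 1.0e-14 / 3.0 x 10^-8 = 3.33e-7.
[OH^-] = sqrt(Kb x [ClO-]) = sqrt(3.33e-7 x 0.06120) = 0.000143 M.
pOH = 3.85, so pH = 14.00 - 3.85 = 10.15.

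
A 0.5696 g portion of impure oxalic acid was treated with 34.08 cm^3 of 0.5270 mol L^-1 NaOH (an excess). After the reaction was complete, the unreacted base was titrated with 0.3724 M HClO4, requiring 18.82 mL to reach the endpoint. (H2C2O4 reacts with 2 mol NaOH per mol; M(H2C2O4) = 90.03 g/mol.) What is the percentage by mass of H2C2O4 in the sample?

86.5%

Total n(NaOH) added = 0.5270 x 0.03408 = 0.01796 mol.
n(HClO4) used = 0.3724 x 0.01882 = 0.007009 mol, which equals the excess n(NaOH).
So n(NaOH) consumed by the sample = 0.01796 - 0.007009 = 0.01095 mol.
n(H2C2O4) = 0.01095 / 2 = 0.005476 mol.
mass H2C2O4 = 0.005476 x 90.03 = 0.4930 g, so %H2C2O4 = 0.4930/0.5696 x 100 = 86.5%.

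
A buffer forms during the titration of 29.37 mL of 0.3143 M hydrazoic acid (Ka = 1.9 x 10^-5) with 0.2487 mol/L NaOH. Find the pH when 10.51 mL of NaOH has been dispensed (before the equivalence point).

4.32

Initial n(HN3) = 0.3143 x 0.02937 = 0.009231 mol.
n(NaOH) added = 0.2487 x 0.01051 = 0.002614 mol, converting that many moles of HN3 to N3-.
Remaining n(HN3) = 0.006617 mol; n(N3-) = 0.002614 mol.
By Henderson-Hasselbalch, pH = pKa + log([A^-]/[HA]) = 4.72 + log(0.002614/0.006617) = 4.72 + (-0.40) = 4.32.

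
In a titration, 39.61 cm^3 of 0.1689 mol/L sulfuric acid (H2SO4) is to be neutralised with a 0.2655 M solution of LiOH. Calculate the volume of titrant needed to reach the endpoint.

50.4 mL

n(H2SO4) = 0.1689 mol/L x 0.03961 L = 0.006690 mol.
The neutralisation is 1 H2SO4 : 2 LiOH, so n(LiOH) = 0.006690 x 2/1 = 0.01338 mol.
V(LiOH) = 0.01338 / 0.2655 = 0.05040 L = 50.4 mL.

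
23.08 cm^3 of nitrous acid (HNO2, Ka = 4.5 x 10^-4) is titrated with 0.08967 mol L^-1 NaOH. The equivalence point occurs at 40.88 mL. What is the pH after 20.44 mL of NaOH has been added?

3.35

20.44 mL is exactly half the equivalence volume (40.88/2), i.e. the half-equivalence point.
There, n(HA) = n(A^-), so pH = pKa = -log(4.5 x 10^-4) = 3.35.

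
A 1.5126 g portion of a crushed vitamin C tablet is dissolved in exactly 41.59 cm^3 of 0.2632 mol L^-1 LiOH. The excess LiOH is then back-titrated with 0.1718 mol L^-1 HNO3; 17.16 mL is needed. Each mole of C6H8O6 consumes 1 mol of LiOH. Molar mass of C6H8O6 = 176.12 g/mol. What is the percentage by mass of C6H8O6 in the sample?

93.1%

Total n(LiOH) added = 0.2632 x 0.04159 = 0.01095 mol.
n(HNO3) used = 0.1718 x 0.01716 = 0.002948 mol, which equals the excess n(LiOH).
So n(LiOH) consumed by the sample = 0.01095 - 0.002948 = 0.007998 mol.
n(C6H8O6) = 0.007998 / 1 = 0.007998 mol.
mass C6H8O6 = 0.007998 x 176.12 = 1.409 g, so %C6H8O6 = 1.409/1.5126 x 100 = 93.1%.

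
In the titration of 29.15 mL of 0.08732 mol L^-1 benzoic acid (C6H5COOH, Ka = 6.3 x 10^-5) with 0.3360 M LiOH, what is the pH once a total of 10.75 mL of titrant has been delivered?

n(acid) = 0.08732 x 0.02915 = 0.002545 mol; n(LiOH) added = 0.3360 x 0.01075 = 0.003612 mol.
Base is in excess by 0.003612 - 0.002545 = 0.001067 mol in a total volume of 0.03990 L.
[OH^-] = 0.001067/0.03990 = 0.02673 M, so pOH = 1.57 and pH = 14.00 - 1.57 = 12.43.

12.43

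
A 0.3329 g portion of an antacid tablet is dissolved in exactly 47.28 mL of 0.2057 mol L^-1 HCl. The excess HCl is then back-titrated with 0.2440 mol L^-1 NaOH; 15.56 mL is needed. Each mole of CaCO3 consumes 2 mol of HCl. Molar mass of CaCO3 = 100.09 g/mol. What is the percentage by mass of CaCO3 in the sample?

Total n(HCl) added = 0.2057 x 0.04728 = 0.009725 mol.
n(NaOH) used = 0.2440 x 0.01556 = 0.003797 mol, which equals the excess n(HCl).
So n(HCl) consumed by the sample = 0.009725 - 0.003797 = 0.005929 mol.
n(CaCO3) = 0.005929 / 2 = 0.002964 mol.
mass CaCO3 = 0.002964 x 100.09 = 0.2967 g, so %CaCO3 = 0.2967/0.3329 x 100 = 89.1%.

89.1%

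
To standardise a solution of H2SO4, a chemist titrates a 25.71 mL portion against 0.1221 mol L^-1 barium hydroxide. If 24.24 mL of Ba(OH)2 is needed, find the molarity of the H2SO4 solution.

n(Ba(OH)2) delivered = 0.1221 x 0.02424 = 0.002960 mol.
For a 1:1 reaction, n(H2SO4) = 0.002960 mol.
[H2SO4] = 0.002960 mol / 0.02571 L = 0.115 M.

0.115 M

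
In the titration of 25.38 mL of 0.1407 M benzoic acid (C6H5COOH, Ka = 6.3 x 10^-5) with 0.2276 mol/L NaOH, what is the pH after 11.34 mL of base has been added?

4.62

Initial n(C6H5COOH) = 0.1407 x 0.02538 = 0.003571 mol.
n(NaOH) added = 0.2276 x 0.01134 = 0.002581 mol, converting that many moles of C6H5COOH to C6H5COO-.
Remaining n(C6H5COOH) = 0.0009900 mol; n(C6H5COO-) = 0.002581 mol.
By Henderson-Hasselbalch, pH = pKa + log([A^-]/[HA]) = 4.20 + log(0.002581/0.0009900) = 4.20 + (+0.42) = 4.62.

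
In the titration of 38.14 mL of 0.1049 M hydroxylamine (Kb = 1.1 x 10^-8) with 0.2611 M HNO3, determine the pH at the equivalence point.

n(NH2OH) = 0.1049 x 0.03814 = 0.004001 mol; V(HNO3) at equivalence = 0.004001/0.2611 = 0.01532 L.
At equivalence the base is fully converted to NH3OH+; total volume = 0.05346 L, so [NH3OH+] = 0.004001/0.05346 = 0.07483 M.
Ka(NH3OH+) = Kw/Kb = 1.0e-14 / 1.1 x 10^-8 = 9.09e-7.
[H^+] = sqrt(Ka x [NH3OH+]) = sqrt(9.09e-7 x 0.07483) = 0.000261 M.
pH = -log(0.000261) = 3.58.

3.58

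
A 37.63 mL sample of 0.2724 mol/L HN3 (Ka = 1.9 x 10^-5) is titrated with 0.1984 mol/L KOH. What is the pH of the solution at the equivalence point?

n(HN3) = 0.2724 x 0.03763 = 0.01025 mol; V(KOH) at equivalence = 0.01025/0.1984 = 0.05167 L.
At equivalence all the acid is converted to N3-; total volume = 0.03763 + 0.05167 = 0.08930 L, so [N3-] = 0.01025/0.08930 = 0.1148 M.
Kb = Kw/Ka = 1.0e-14 / 1.9 x 10^-5 = 5.26e-10.
[OH^-] = sqrt(Kb x [N3-]) = sqrt(5.26e-10 x 0.1148) = 7.77e-6 M.
pOH = 5.11, so pH = 14.00 - 5.11 = 8.89.

8.89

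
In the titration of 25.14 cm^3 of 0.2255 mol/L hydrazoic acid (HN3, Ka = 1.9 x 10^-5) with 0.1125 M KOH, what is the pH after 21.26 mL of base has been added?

4.58

Initial n(HN3) = 0.2255 x 0.02514 = 0.005669 mol.
n(KOH) added = 0.1125 x 0.02126 = 0.002392 mol, converting that many moles of HN3 to N3-.
Remaining n(HN3) = 0.003277 mol; n(N3-) = 0.002392 mol.
By Henderson-Hasselbalch, pH = pKa + log([A^-]/[HA]) = 4.72 + log(0.002392/0.003277) = 4.72 + (-0.14) = 4.58.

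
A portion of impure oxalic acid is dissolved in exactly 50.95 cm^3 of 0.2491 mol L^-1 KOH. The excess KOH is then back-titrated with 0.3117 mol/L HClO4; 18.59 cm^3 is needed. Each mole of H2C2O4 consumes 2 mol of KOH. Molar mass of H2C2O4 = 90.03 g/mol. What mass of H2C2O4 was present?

0.310 g

Total n(KOH) added = 0.2491 x 0.05095 = 0.01269 mol.
n(HClO4) used = 0.3117 x 0.01859 = 0.005795 mol, which equals the excess n(KOH).
So n(KOH) consumed by the sample = 0.01269 - 0.005795 = 0.006897 mol.
n(H2C2O4) = 0.006897 / 2 = 0.003449 mol.
mass = 0.003449 mol x 90.03 g/mol = 0.310 g.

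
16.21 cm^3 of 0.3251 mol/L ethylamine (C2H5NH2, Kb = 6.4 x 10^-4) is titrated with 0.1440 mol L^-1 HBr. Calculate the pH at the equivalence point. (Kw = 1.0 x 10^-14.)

n(C2H5NH2) = 0.3251 x 0.01621 = 0.005270 mol; V(HBr) at equivalence = 0.005270/0.1440 = 0.03660 L.
At equivalence the base is fully converted to C2H5NH3+; total volume = 0.05281 L, so [C2H5NH3+] = 0.005270/0.05281 = 0.09980 M.
Ka(C2H5NH3+) = Kw/Kb = 1.0e-14 / 6.4 x 10^-4 = 1.56e-11.
[H^+] = sqrt(Ka x [C2H5NH3+]) = sqrt(1.56e-11 x 0.09980) = 1.25e-6 M.
pH = -log(1.25e-6) = 5.90.

5.90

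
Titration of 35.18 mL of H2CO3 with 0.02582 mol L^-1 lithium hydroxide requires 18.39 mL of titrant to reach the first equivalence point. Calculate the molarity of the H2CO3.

0.0135 M

n(LiOH) = 0.02582 x 0.01839 = 0.0004748 mol.
At the first equivalence point, 1 mol OH^- react per mol H2CO3, so n(H2CO3) = 0.0004748 / 1 = 0.0004748 mol.
[H2CO3] = 0.0004748 / 0.03518 L = 0.0135 M.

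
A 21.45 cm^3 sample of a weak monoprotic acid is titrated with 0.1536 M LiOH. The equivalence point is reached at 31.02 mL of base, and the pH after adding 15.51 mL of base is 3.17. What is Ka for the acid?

6.8 x 10^-4

15.51 mL is half of the equivalence volume, so this is the half-equivalence point where [HA] = [A^-].
At half-equivalence pH = pKa, so pKa = 3.17.
Ka = 10^(-3.17) = 6.8 x 10^-4.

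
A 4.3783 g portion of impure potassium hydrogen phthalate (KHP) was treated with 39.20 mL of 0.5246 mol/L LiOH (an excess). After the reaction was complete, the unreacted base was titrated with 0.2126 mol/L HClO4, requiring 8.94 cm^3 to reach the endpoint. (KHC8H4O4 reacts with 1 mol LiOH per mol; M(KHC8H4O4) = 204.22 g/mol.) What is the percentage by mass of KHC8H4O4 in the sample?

87.1%

Total n(LiOH) added = 0.5246 x 0.03920 = 0.02056 mol.
n(HClO4) used = 0.2126 x 0.008940 = 0.001901 mol, which equals the excess n(LiOH).
So n(LiOH) consumed by the sample = 0.02056 - 0.001901 = 0.01866 mol.
n(KHC8H4O4) = 0.01866 / 1 = 0.01866 mol.
mass KHC8H4O4 = 0.01866 x 204.22 = 3.811 g, so %KHC8H4O4 = 3.811/4.3783 x 100 = 87.1%.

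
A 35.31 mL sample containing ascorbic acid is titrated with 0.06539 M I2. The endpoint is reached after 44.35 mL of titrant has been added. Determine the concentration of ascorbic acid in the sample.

0.0821 M

n(I2) = 0.06539 x 0.04435 = 0.002900 mol.
From the balanced equation, 1 mol I2 reacts with 1 mol ascorbic acid, so n(ascorbic acid) = 0.002900 x 1/1 = 0.002900 mol.
[ascorbic acid] = 0.002900 / 0.03531 L = 0.0821 M.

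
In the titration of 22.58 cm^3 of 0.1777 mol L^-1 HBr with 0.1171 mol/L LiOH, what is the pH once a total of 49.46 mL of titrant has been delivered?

n(acid) = 0.1777 x 0.02258 = 0.004012 mol; n(LiOH) added = 0.1171 x 0.04946 = 0.005792 mol.
Base is in excess by 0.005792 - 0.004012 = 0.001779 mol in a total volume of 0.07204 L.
[OH^-] = 0.001779/0.07204 = 0.02470 M, so pOH = 1.61 and pH = 14.00 - 1.61 = 12.39.

12.39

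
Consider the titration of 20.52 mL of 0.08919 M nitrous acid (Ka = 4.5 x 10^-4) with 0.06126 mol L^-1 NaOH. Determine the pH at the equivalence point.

7.95

n(HNO2) = 0.08919 x 0.02052 = 0.001830 mol; V(NaOH) at equivalence = 0.001830/0.06126 = 0.02988 L.
At equivalence all the acid is converted to NO2-; total volume = 0.02052 + 0.02988 = 0.05040 L, so [NO2-] = 0.001830/0.05040 = 0.03632 M.
Kb = Kw/Ka = 1.0e-14 / 4.5 x 10^-4 = 2.22e-11.
[OH^-] = sqrt(Kb x [NO2-]) = sqrt(2.22e-11 x 0.03632) = 8.98e-7 M.
pOH = 6.05, so pH = 14.00 - 6.05 = 7.95.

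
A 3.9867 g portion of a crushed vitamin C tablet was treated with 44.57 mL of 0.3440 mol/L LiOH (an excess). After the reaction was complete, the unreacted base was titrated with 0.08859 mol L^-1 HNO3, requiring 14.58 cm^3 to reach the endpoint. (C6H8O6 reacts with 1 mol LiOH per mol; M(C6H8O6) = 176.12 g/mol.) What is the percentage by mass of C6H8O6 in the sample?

Total n(LiOH) added = 0.3440 x 0.04457 = 0.01533 mol.
n(HNO3) used = 0.08859 x 0.01458 = 0.001292 mol, which equals the excess n(LiOH).
So n(LiOH) consumed by the sample = 0.01533 - 0.001292 = 0.01404 mol.
n(C6H8O6) = 0.01404 / 1 = 0.01404 mol.
mass C6H8O6 = 0.01404 x 176.12 = 2.473 g, so %C6H8O6 = 2.473/3.9867 x 100 = 62.0%.

62.0%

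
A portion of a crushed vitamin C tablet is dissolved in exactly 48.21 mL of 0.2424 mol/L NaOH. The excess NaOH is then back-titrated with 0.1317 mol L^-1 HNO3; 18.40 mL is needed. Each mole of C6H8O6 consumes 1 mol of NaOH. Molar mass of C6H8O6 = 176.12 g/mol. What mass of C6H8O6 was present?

1.63 g

Total n(NaOH) added = 0.2424 x 0.04821 = 0.01169 mol.
n(HNO3) used = 0.1317 x 0.01840 = 0.002423 mol, which equals the excess n(NaOH).
So n(NaOH) consumed by the sample = 0.01169 - 0.002423 = 0.009263 mol.
n(C6H8O6) = 0.009263 / 1 = 0.009263 mol.
mass = 0.009263 mol x 176.12 g/mol = 1.63 g.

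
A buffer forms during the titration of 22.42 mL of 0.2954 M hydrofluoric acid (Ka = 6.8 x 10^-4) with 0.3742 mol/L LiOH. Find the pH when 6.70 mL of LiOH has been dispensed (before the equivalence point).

Initial n(HF) = 0.2954 x 0.02242 = 0.006623 mol.
n(LiOH) added = 0.3742 x 0.006700 = 0.002507 mol, converting that many moles of HF to F-.
Remaining n(HF) = 0.004116 mol; n(F-) = 0.002507 mol.
By Henderson-Hasselbalch, pH = pKa + log([A^-]/[HA]) = 3.17 + log(0.002507/0.004116) = 3.17 + (-0.22) = 2.95.

2.95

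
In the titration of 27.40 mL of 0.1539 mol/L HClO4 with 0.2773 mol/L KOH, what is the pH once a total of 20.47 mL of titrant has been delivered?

n(acid) = 0.1539 x 0.02740 = 0.004217 mol; n(KOH) added = 0.2773 x 0.02047 = 0.005676 mol.
Base is in excess by 0.005676 - 0.004217 = 0.001459 mol in a total volume of 0.04787 L.
[OH^-] = 0.001459/0.04787 = 0.03049 M, so pOH = 1.52 and pH = 14.00 - 1.52 = 12.48.

12.48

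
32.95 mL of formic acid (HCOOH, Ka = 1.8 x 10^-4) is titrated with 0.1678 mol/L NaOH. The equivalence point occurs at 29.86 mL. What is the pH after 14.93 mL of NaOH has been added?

14.93 mL is exactly half the equivalence volume (29.86/2), i.e. the half-equivalence point.
There, n(HA) = n(A^-), so pH = pKa = -log(1.8 x 10^-4) = 3.74.

3.74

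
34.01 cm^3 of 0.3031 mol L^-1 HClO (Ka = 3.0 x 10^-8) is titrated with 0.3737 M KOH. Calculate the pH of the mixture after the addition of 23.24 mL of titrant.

8.25

Initial n(HClO) = 0.3031 x 0.03401 = 0.01031 mol.
n(KOH) added = 0.3737 x 0.02324 = 0.008685 mol, converting that many moles of HClO to ClO-.
Remaining n(HClO) = 0.001624 mol; n(ClO-) = 0.008685 mol.
By Henderson-Hasselbalch, pH = pKa + log([A^-]/[HA]) = 7.52 + log(0.008685/0.001624) = 7.52 + (+0.73) = 8.25.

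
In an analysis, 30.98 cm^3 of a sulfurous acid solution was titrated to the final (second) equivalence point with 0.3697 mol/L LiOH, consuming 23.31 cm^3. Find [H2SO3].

0.139 M

n(LiOH) = 0.3697 x 0.02331 = 0.008618 mol.
At the final (second) equivalence point, 2 mol OH^- react per mol H2SO3, so n(H2SO3) = 0.008618 / 2 = 0.004309 mol.
[H2SO3] = 0.004309 / 0.03098 L = 0.139 M.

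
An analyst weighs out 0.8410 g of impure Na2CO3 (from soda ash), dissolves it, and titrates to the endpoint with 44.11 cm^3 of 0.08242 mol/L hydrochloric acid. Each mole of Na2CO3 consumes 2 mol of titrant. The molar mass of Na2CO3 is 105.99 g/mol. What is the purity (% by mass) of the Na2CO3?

n(HCl) = 0.08242 x 0.04411 = 0.003636 mol.
n(Na2CO3) = 0.003636 / 2 = 0.001818 mol.
mass of Na2CO3 = 0.001818 x 105.99 = 0.1927 g.
% purity = 0.1927 / 0.8410 x 100 = 22.9%.

22.9%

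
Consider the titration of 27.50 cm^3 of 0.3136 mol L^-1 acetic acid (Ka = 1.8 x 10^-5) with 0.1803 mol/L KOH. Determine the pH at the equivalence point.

n(CH3COOH) = 0.3136 x 0.02750 = 0.008624 mol; V(KOH) at equivalence = 0.008624/0.1803 = 0.04783 L.
At equivalence all the acid is converted to CH3COO-; total volume = 0.02750 + 0.04783 = 0.07533 L, so [CH3COO-] = 0.008624/0.07533 = 0.1145 M.
Kb = Kw/Ka = 1.0e-14 / 1.8 x 10^-5 = 5.56e-10.
[OH^-] = sqrt(Kb x [CH3COO-]) = sqrt(5.56e-10 x 0.1145) = 7.97e-6 M.
pOH = 5.10, so pH = 14.00 - 5.10 = 8.90.

8.90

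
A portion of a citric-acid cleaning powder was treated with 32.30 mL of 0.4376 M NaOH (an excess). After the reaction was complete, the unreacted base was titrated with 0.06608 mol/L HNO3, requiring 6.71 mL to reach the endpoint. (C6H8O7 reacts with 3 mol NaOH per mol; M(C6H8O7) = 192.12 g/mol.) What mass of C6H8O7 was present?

Total n(NaOH) added = 0.4376 x 0.03230 = 0.01413 mol.
n(HNO3) used = 0.06608 x 0.006710 = 0.0004434 mol, which equals the excess n(NaOH).
So n(NaOH) consumed by the sample = 0.01413 - 0.0004434 = 0.01369 mol.
n(C6H8O7) = 0.01369 / 3 = 0.004564 mol.
mass = 0.004564 mol x 192.12 g/mol = 0.877 g.

0.877 g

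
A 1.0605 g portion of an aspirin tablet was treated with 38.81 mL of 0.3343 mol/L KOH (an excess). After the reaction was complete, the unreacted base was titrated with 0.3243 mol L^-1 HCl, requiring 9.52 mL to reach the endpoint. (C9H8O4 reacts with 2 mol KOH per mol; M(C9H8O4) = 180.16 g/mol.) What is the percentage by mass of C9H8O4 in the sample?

Total n(KOH) added = 0.3343 x 0.03881 = 0.01297 mol.
n(HCl) used = 0.3243 x 0.009520 = 0.003087 mol, which equals the excess n(KOH).
So n(KOH) consumed by the sample = 0.01297 - 0.003087 = 0.009887 mol.
n(C9H8O4) = 0.009887 / 2 = 0.004943 mol.
mass C9H8O4 = 0.004943 x 180.16 = 0.8906 g, so %C9H8O4 = 0.8906/1.0605 x 100 = 84.0%.

84.0%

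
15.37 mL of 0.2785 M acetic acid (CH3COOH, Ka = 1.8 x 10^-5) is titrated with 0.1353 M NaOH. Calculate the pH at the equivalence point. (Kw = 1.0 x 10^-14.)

8.85

n(CH3COOH) = 0.2785 x 0.01537 = 0.004281 mol; V(NaOH) at equivalence = 0.004281/0.1353 = 0.03164 L.
At equivalence all the acid is converted to CH3COO-; total volume = 0.01537 + 0.03164 = 0.04701 L, so [CH3COO-] = 0.004281/0.04701 = 0.09106 M.
Kb = Kw/Ka = 1.0e-14 / 1.8 x 10^-5 = 5.56e-10.
[OH^-] = sqrt(Kb x [CH3COO-]) = sqrt(5.56e-10 x 0.09106) = 7.11e-6 M.
pOH = 5.15, so pH = 14.00 - 5.15 = 8.85.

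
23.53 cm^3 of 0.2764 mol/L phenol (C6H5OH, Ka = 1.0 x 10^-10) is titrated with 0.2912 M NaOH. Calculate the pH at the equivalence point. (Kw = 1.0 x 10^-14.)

n(C6H5OH) = 0.2764 x 0.02353 = 0.006504 mol; V(NaOH) at equivalence = 0.006504/0.2912 = 0.02233 L.
At equivalence all the acid is converted to C6H5O-; total volume = 0.02353 + 0.02233 = 0.04586 L, so [C6H5O-] = 0.006504/0.04586 = 0.1418 M.
Kb = Kw/Ka = 1.0e-14 / 1.0 x 10^-10 = 0.000100.
[OH^-] = sqrt(Kb x [C6H5O-]) = sqrt(0.000100 x 0.1418) = 0.00377 M.
pOH = 2.42, so pH = 14.00 - 2.42 = 11.58.

11.58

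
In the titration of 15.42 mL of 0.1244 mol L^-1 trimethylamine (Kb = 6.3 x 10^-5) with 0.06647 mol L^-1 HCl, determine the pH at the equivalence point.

n((CH3)3N) = 0.1244 x 0.01542 = 0.001918 mol; V(HCl) at equivalence = 0.001918/0.06647 = 0.02886 L.
At equivalence the base is fully converted to (CH3)3NH+; total volume = 0.04428 L, so [(CH3)3NH+] = 0.001918/0.04428 = 0.04332 M.
Ka((CH3)3NH+) = Kw/Kb = 1.0e-14 / 6.3 x 10^-5 = 1.59e-10.
[H^+] = sqrt(Ka x [(CH3)3NH+]) = sqrt(1.59e-10 x 0.04332) = 2.62e-6 M.
pH = -log(2.62e-6) = 5.58.

5.58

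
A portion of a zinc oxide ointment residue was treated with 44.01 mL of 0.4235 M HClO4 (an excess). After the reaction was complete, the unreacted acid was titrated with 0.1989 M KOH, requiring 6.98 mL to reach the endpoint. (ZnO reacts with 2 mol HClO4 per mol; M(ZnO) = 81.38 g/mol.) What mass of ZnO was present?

Total n(HClO4) added = 0.4235 x 0.04401 = 0.01864 mol.
n(KOH) used = 0.1989 x 0.006980 = 0.001388 mol, which equals the excess n(HClO4).
So n(HClO4) consumed by the sample = 0.01864 - 0.001388 = 0.01725 mol.
n(ZnO) = 0.01725 / 2 = 0.008625 mol.
mass = 0.008625 mol x 81.38 g/mol = 0.702 g.

0.702 g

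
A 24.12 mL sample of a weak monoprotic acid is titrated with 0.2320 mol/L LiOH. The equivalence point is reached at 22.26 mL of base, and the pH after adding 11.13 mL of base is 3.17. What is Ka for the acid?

11.13 mL is half of the equivalence volume, so this is the half-equivalence point where [HA] = [A^-].
At half-equivalence pH = pKa, so pKa = 3.17.
Ka = 10^(-3.17) = 6.8 x 10^-4.

6.8 x 10^-4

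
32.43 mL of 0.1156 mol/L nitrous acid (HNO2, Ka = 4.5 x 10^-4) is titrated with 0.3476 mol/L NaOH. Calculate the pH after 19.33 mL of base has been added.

n(acid) = 0.1156 x 0.03243 = 0.003749 mol; n(NaOH) added = 0.3476 x 0.01933 = 0.006719 mol.
Base is in excess by 0.006719 - 0.003749 = 0.002970 mol in a total volume of 0.05176 L.
[OH^-] = 0.002970/0.05176 = 0.05738 M, so pOH = 1.24 and pH = 14.00 - 1.24 = 12.76.

12.76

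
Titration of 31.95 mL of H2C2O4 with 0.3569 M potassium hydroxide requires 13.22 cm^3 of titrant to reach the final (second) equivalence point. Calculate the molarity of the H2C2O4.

0.0738 M

n(KOH) = 0.3569 x 0.01322 = 0.004718 mol.
At the final (second) equivalence point, 2 mol OH^- react per mol H2C2O4, so n(H2C2O4) = 0.004718 / 2 = 0.002359 mol.
[H2C2O4] = 0.002359 / 0.03195 L = 0.0738 M.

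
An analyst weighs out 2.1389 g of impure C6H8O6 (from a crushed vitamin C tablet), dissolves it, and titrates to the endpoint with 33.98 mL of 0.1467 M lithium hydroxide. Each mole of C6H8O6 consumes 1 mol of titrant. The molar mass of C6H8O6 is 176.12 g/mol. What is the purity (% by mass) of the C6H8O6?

n(LiOH) = 0.1467 x 0.03398 = 0.004985 mol.
n(C6H8O6) = 0.004985 / 1 = 0.004985 mol.
mass of C6H8O6 = 0.004985 x 176.12 = 0.8779 g.
% purity = 0.8779 / 2.1389 x 100 = 41.0%.

41.0%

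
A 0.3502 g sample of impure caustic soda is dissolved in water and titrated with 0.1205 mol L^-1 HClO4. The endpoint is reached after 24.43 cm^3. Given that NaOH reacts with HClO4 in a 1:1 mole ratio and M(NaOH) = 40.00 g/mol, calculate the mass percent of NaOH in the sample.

n(HClO4) = 0.1205 x 0.02443 = 0.002944 mol.
n(NaOH) = 0.002944 / 1 = 0.002944 mol.
mass of NaOH = 0.002944 x 40.00 = 0.1178 g.
% purity = 0.1178 / 0.3502 x 100 = 33.6%.

33.6%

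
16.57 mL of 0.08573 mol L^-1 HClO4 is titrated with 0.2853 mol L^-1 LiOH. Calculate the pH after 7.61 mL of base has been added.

n(acid) = 0.08573 x 0.01657 = 0.001421 mol; n(LiOH) added = 0.2853 x 0.007610 = 0.002171 mol.
Base is in excess by 0.002171 - 0.001421 = 0.0007506 mol in a total volume of 0.02418 L.
[OH^-] = 0.0007506/0.02418 = 0.03104 M, so pOH = 1.51 and pH = 14.00 - 1.51 = 12.49.

12.49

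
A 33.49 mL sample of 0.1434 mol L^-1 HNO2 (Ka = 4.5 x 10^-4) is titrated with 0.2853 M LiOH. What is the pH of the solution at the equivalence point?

n(HNO2) = 0.1434 x 0.03349 = 0.004802 mol; V(LiOH) at equivalence = 0.004802/0.2853 = 0.01683 L.
At equivalence all the acid is converted to NO2-; total volume = 0.03349 + 0.01683 = 0.05032 L, so [NO2-] = 0.004802/0.05032 = 0.09543 M.
Kb = Kw/Ka = 1.0e-14 / 4.5 x 10^-4 = 2.22e-11.
[OH^-] = sqrt(Kb x [NO2-]) = sqrt(2.22e-11 x 0.09543) = 1.46e-6 M.
pOH = 5.84, so pH = 14.00 - 5.84 = 8.16.

8.16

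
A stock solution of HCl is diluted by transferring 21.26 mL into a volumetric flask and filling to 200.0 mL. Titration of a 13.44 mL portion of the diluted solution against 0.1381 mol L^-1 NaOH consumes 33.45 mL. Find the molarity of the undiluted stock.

3.23 M

n(NaOH) = 0.1381 x 0.03345 = 0.004619 mol.
n(HCl) in the aliquot = 0.004619 mol.
[diluted HCl] = 0.004619 / 0.01344 = 0.3437 M.
Dilution factor = 200.0/21.26 = 9.407, so [stock] = 0.3437 x 9.407 = 3.23 M.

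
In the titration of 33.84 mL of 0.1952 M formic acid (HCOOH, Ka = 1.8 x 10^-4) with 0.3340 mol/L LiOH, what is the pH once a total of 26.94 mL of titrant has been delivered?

12.60

n(acid) = 0.1952 x 0.03384 = 0.006606 mol; n(LiOH) added = 0.3340 x 0.02694 = 0.008998 mol.
Base is in excess by 0.008998 - 0.006606 = 0.002392 mol in a total volume of 0.06078 L.
[OH^-] = 0.002392/0.06078 = 0.03936 M, so pOH = 1.40 and pH = 14.00 - 1.40 = 12.60.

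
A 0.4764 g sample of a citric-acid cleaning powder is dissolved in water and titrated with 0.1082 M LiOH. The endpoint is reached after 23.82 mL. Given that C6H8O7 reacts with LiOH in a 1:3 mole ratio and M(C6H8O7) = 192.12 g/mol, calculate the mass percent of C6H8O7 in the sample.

n(LiOH) = 0.1082 x 0.02382 = 0.002577 mol.
n(C6H8O7) = 0.002577 / 3 = 0.0008591 mol.
mass of C6H8O7 = 0.0008591 x 192.12 = 0.1651 g.
% purity = 0.1651 / 0.4764 x 100 = 34.6%.

34.6%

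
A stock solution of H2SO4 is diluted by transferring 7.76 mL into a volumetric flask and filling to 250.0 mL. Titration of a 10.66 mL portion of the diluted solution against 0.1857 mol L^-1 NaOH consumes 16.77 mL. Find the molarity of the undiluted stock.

4.71 M

n(NaOH) = 0.1857 x 0.01677 = 0.003114 mol.
n(H2SO4) in the aliquot = 0.003114 x 1/2 = 0.001557 mol.
[diluted H2SO4] = 0.001557 / 0.01066 = 0.1461 M.
Dilution factor = 250.0/7.760 = 32.22, so [stock] = 0.1461 x 32.22 = 4.71 M.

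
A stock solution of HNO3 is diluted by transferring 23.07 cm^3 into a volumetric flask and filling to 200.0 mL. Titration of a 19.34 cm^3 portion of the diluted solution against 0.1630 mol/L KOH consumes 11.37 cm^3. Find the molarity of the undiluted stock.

0.831 M

n(KOH) = 0.1630 x 0.01137 = 0.001853 mol.
n(HNO3) in the aliquot = 0.001853 mol.
[diluted HNO3] = 0.001853 / 0.01934 = 0.09583 M.
Dilution factor = 200.0/23.07 = 8.669, so [stock] = 0.09583 x 8.669 = 0.831 M.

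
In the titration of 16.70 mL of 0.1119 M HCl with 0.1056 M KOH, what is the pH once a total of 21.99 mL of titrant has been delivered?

n(acid) = 0.1119 x 0.01670 = 0.001869 mol; n(KOH) added = 0.1056 x 0.02199 = 0.002322 mol.
Base is in excess by 0.002322 - 0.001869 = 0.0004534 mol in a total volume of 0.03869 L.
[OH^-] = 0.0004534/0.03869 = 0.01172 M, so pOH = 1.93 and pH = 14.00 - 1.93 = 12.07.

12.07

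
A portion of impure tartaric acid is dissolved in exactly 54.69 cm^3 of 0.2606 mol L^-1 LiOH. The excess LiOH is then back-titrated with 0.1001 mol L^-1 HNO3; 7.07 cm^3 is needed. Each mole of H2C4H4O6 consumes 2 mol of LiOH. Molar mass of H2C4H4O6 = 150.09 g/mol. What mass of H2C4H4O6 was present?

Total n(LiOH) added = 0.2606 x 0.05469 = 0.01425 mol.
n(HNO3) used = 0.1001 x 0.007070 = 0.0007077 mol, which equals the excess n(LiOH).
So n(LiOH) consumed by the sample = 0.01425 - 0.0007077 = 0.01354 mol.
n(H2C4H4O6) = 0.01354 / 2 = 0.006772 mol.
mass = 0.006772 mol x 150.09 g/mol = 1.02 g.

1.02 g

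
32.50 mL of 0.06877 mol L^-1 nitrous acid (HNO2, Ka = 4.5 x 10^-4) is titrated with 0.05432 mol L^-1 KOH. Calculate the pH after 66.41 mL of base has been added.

12.14

n(acid) = 0.06877 x 0.03250 = 0.002235 mol; n(KOH) added = 0.05432 x 0.06641 = 0.003607 mol.
Base is in excess by 0.003607 - 0.002235 = 0.001372 mol in a total volume of 0.09891 L.
[OH^-] = 0.001372/0.09891 = 0.01387 M, so pOH = 1.86 and pH = 14.00 - 1.86 = 12.14.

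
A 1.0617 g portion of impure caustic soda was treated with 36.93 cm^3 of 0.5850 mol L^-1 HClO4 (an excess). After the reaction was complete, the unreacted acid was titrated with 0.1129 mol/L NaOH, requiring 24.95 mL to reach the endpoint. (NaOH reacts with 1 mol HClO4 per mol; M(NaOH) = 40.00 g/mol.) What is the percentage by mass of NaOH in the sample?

Total n(HClO4) added = 0.5850 x 0.03693 = 0.02160 mol.
n(NaOH) used = 0.1129 x 0.02495 = 0.002817 mol, which equals the excess n(HClO4).
So n(HClO4) consumed by the sample = 0.02160 - 0.002817 = 0.01879 mol.
n(NaOH) = 0.01879 / 1 = 0.01879 mol.
mass NaOH = 0.01879 x 40.00 = 0.7515 g, so %NaOH = 0.7515/1.0617 x 100 = 70.8%.

70.8%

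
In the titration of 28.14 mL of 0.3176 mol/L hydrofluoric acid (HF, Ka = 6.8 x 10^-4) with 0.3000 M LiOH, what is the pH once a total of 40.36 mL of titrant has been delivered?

n(acid) = 0.3176 x 0.02814 = 0.008937 mol; n(LiOH) added = 0.3000 x 0.04036 = 0.01211 mol.
Base is in excess by 0.01211 - 0.008937 = 0.003171 mol in a total volume of 0.06850 L.
[OH^-] = 0.003171/0.06850 = 0.04629 M, so pOH = 1.33 and pH = 14.00 - 1.33 = 12.67.

12.67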